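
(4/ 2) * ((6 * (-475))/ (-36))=475/ 3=158.33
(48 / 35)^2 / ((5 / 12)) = 27648 / 6125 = 4.51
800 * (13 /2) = 5200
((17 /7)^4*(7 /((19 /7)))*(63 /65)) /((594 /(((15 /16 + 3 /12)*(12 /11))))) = 83521 /440440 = 0.19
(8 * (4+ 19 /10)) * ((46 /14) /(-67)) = -5428 /2345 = -2.31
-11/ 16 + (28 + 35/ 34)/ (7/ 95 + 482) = -7813919/ 12456784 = -0.63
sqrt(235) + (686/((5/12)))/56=sqrt(235) + 147/5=44.73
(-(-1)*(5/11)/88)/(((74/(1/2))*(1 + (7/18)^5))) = 59049/1706968175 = 0.00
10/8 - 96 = -379/4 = -94.75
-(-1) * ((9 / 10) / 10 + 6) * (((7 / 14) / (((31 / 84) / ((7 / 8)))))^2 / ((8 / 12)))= 39479643 / 3075200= 12.84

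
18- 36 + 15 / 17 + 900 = 15009 / 17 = 882.88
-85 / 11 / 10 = -17 / 22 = -0.77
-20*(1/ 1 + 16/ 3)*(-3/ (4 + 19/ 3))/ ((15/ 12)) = 29.42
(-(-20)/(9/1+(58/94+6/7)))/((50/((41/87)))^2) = 553049/3260346750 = 0.00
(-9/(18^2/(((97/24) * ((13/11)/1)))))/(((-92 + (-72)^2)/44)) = -1261/1099872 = -0.00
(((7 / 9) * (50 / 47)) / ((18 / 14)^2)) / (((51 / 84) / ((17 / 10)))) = 48020 / 34263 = 1.40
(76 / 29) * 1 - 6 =-98 / 29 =-3.38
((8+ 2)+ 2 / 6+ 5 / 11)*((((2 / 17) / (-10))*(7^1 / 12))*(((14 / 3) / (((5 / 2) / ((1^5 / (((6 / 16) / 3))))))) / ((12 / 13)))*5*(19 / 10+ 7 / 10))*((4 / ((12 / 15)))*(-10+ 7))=5896072 / 25245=233.55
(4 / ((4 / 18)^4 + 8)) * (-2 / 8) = -6561 / 52504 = -0.12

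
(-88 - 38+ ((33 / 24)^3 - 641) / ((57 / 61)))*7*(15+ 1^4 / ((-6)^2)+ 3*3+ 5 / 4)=-75216020425 / 525312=-143183.52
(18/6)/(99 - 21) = 0.04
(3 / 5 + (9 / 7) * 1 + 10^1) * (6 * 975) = 486720 / 7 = 69531.43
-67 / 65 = -1.03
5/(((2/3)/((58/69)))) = 145/23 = 6.30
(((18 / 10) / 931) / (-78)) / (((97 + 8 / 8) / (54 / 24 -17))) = 177 / 47443760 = 0.00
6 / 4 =3 / 2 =1.50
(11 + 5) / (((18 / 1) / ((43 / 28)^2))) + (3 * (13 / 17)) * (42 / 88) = 1052705 / 329868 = 3.19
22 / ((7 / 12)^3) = 38016 / 343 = 110.83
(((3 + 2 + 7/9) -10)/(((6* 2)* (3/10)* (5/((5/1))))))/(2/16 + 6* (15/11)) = -8360/59211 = -0.14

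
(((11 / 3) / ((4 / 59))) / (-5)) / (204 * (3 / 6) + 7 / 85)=-11033 / 104124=-0.11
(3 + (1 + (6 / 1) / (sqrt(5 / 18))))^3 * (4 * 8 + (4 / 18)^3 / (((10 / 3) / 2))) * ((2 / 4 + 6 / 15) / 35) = 157418624 / 118125 + 11510848 * sqrt(10) / 21875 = 2996.67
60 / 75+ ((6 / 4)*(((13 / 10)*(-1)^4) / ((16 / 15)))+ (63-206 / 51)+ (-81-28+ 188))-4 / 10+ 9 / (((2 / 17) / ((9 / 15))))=3036971 / 16320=186.09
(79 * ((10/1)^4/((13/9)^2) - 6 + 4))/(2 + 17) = 63963298/3211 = 19920.06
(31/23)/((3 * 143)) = 31/9867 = 0.00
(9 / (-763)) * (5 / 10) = -9 / 1526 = -0.01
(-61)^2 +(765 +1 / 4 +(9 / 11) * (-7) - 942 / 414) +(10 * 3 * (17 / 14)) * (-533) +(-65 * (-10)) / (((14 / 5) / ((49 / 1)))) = -75724727 / 21252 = -3563.18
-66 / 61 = -1.08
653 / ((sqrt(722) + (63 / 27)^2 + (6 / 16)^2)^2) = 54138895390199808 / 52529515133671489-15255108085874688 * sqrt(2) / 52529515133671489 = 0.62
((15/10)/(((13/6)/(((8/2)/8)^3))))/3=3/104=0.03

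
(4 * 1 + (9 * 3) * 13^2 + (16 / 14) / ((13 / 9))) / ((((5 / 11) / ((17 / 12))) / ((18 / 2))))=233190309 / 1820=128126.54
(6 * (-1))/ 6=-1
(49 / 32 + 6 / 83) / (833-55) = 4259 / 2066368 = 0.00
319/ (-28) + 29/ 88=-6815/ 616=-11.06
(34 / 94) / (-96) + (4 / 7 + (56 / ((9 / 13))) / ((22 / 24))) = 30854755 / 347424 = 88.81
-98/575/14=-7/575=-0.01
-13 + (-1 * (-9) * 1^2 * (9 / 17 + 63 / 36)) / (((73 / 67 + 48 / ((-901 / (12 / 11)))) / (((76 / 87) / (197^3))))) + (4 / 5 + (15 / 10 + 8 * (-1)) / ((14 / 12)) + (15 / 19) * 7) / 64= -41971210620033079843 / 3231487209225467360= -12.99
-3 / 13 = -0.23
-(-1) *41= 41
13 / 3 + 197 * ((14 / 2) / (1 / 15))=62068 / 3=20689.33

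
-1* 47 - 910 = -957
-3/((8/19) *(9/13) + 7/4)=-2964/2017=-1.47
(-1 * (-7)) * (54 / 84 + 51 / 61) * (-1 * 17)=-21471 / 122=-175.99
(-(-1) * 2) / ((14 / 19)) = 19 / 7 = 2.71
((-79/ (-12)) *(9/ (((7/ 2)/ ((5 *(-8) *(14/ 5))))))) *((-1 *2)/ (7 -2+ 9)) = 1896/ 7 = 270.86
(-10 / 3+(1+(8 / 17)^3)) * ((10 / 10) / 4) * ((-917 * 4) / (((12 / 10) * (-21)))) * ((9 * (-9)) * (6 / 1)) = 193680225 / 4913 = 39421.99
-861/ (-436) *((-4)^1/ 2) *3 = -2583/ 218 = -11.85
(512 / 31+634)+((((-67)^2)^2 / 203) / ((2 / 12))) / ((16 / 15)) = 559025.17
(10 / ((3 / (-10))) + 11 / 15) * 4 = -652 / 5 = -130.40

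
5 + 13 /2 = 23 /2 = 11.50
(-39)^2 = 1521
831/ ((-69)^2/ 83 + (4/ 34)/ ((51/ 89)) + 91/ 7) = 11.78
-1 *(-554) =554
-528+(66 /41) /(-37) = -801042 /1517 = -528.04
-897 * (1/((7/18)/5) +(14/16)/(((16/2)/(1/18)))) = -31014971/2688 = -11538.31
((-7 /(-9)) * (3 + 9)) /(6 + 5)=28 /33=0.85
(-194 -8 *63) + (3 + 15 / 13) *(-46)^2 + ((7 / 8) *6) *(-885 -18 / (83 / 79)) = 14481659 / 4316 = 3355.34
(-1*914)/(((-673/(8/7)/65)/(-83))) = -39448240/4711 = -8373.64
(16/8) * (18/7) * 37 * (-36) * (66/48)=-65934/7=-9419.14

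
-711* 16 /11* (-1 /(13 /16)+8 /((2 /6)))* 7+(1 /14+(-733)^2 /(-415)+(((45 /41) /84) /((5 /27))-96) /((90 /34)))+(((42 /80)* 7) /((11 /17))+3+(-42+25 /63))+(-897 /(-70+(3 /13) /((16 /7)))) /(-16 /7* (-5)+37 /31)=-13655021213121829 /82162440360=-166195.42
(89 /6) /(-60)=-89 /360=-0.25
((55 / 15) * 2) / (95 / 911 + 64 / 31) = 621302 / 183747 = 3.38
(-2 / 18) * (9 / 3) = -1 / 3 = -0.33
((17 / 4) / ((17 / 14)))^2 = 49 / 4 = 12.25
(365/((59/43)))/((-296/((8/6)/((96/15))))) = -78475/419136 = -0.19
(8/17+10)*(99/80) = 8811/680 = 12.96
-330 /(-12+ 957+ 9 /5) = -275 /789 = -0.35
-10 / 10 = -1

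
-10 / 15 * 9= -6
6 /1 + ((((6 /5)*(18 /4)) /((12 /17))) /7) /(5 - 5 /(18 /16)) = 5577 /700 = 7.97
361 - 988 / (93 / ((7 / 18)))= 298699 / 837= 356.87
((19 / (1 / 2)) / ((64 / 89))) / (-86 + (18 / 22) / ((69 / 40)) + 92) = 427823 / 52416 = 8.16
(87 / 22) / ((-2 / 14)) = -609 / 22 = -27.68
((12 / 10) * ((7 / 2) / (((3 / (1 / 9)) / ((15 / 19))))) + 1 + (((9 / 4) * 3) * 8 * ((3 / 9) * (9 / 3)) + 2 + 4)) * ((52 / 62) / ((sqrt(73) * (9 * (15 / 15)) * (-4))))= -22646 * sqrt(73) / 1160919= -0.17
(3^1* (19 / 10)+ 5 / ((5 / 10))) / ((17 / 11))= 1727 / 170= 10.16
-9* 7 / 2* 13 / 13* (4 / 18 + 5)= -329 / 2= -164.50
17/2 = 8.50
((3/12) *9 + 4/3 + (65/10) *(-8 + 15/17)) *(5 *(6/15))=-8707/102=-85.36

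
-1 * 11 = -11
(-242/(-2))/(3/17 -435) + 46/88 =1807/7392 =0.24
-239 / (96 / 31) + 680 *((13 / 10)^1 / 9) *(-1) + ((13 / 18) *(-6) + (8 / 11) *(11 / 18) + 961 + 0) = 781.71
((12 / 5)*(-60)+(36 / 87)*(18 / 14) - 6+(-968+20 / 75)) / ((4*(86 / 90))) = -5102817 / 17458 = -292.29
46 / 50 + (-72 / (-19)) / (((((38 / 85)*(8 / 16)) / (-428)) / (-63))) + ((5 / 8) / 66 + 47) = 2178488169509 / 4765200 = 457166.16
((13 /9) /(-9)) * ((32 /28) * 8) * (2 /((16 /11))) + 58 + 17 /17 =32309 /567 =56.98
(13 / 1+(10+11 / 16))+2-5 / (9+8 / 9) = 35859 / 1424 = 25.18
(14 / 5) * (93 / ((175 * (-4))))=-93 / 250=-0.37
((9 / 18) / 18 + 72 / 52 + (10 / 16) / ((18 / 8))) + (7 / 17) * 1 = 16723 / 7956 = 2.10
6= 6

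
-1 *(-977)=977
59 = 59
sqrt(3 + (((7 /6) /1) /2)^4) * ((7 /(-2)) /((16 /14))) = -5.41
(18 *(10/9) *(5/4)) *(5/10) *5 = 125/2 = 62.50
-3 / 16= -0.19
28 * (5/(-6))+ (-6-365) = -394.33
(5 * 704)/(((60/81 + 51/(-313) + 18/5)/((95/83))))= 14130072000/14652239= 964.36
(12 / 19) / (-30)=-2 / 95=-0.02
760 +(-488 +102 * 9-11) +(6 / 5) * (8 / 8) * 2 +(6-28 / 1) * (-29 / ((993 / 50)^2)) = 5832566443 / 4930245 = 1183.02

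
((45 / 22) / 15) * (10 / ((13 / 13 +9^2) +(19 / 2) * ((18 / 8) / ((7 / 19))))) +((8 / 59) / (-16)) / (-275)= 2485841 / 254440450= 0.01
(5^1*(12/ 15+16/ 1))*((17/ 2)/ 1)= 714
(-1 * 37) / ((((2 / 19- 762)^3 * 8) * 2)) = 253783 / 48536192674816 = 0.00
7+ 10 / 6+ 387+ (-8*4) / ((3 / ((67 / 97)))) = 37665 / 97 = 388.30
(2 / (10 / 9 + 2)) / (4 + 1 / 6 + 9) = 27 / 553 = 0.05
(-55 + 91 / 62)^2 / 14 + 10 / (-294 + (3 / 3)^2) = 204.66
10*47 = 470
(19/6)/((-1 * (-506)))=0.01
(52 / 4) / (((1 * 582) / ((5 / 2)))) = 65 / 1164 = 0.06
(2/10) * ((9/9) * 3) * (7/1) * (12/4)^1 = 63/5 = 12.60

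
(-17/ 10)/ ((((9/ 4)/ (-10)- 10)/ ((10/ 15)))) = 136/ 1227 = 0.11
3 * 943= 2829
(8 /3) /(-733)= -8 /2199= -0.00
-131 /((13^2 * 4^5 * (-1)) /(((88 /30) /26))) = 1441 /16872960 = 0.00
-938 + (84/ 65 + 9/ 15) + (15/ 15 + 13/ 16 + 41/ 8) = -966337/ 1040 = -929.17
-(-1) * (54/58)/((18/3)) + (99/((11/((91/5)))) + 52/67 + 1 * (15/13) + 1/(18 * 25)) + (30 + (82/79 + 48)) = 109966264573/448978725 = 244.93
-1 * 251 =-251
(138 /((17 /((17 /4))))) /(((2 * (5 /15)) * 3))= 69 /4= 17.25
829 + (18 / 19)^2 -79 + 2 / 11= 2982536 / 3971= 751.08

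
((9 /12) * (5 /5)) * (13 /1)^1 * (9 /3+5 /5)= 39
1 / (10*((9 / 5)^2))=5 / 162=0.03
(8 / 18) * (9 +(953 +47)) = 4036 / 9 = 448.44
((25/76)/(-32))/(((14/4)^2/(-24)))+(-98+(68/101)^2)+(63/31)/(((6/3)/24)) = -86132281387/1177644244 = -73.14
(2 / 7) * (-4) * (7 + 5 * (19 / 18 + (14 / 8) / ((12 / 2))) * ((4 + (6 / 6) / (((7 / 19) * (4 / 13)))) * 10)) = -877631 / 882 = -995.05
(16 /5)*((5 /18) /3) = 8 /27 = 0.30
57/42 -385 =-383.64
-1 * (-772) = 772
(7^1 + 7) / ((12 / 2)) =7 / 3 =2.33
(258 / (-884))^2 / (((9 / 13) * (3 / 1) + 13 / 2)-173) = -1849 / 3569150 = -0.00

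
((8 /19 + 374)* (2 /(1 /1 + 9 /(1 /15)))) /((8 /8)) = 3557 /646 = 5.51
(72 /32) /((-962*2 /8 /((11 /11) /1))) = -9 /962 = -0.01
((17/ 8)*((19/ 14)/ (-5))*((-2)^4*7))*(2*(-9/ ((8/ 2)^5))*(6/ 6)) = 2907/ 2560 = 1.14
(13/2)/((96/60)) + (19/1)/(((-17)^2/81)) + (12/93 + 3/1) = 1794207/143344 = 12.52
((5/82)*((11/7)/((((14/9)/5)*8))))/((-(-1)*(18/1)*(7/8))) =0.00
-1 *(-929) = 929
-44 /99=-4 /9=-0.44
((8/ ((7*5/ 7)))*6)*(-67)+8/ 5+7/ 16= -51293/ 80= -641.16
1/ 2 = 0.50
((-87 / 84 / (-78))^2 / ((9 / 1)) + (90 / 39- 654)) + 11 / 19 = -651.11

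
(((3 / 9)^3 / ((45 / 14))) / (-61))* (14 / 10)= -98 / 370575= -0.00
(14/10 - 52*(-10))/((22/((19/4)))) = 4503/40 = 112.58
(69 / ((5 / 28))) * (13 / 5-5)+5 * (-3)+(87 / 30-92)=-1031.46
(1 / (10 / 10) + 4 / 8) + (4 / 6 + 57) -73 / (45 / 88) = -7523 / 90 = -83.59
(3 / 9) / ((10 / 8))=4 / 15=0.27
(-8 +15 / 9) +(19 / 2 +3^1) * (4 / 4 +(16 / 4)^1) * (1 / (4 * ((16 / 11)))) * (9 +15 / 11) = 20159 / 192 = 104.99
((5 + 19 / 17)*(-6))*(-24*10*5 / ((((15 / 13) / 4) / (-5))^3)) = -11698585600 / 51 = -229384031.37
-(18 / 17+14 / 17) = -32 / 17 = -1.88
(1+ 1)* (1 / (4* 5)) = 1 / 10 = 0.10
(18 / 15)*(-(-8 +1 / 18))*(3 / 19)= 143 / 95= 1.51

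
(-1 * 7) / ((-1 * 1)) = 7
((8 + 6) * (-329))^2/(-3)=-21215236/3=-7071745.33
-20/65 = -4/13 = -0.31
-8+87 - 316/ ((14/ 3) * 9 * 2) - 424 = -7324/ 21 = -348.76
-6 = -6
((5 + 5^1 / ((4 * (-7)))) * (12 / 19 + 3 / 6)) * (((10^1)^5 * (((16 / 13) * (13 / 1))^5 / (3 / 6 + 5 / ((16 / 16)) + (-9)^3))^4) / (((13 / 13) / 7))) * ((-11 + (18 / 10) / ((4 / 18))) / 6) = -678388723676749161386370662400000 / 83296686441139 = -8144246219879678384.74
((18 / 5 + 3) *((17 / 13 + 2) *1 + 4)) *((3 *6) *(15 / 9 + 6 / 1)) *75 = 6489450 / 13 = 499188.46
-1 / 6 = -0.17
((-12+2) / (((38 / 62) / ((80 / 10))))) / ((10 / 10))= -2480 / 19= -130.53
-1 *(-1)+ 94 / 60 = 77 / 30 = 2.57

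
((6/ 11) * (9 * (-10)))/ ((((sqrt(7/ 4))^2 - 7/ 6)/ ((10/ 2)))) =-32400/ 77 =-420.78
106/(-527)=-106/527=-0.20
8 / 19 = 0.42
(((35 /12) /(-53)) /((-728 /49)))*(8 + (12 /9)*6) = 245 /4134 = 0.06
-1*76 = -76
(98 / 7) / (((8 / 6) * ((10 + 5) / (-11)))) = -77 / 10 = -7.70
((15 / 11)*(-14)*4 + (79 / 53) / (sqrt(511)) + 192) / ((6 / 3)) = 79*sqrt(511) / 54166 + 636 / 11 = 57.85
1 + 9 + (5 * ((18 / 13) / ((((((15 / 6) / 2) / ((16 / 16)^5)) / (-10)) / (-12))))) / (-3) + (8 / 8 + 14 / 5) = -13503 / 65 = -207.74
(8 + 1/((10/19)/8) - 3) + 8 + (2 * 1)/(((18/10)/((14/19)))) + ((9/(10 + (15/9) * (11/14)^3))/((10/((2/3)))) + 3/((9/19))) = 2693581366/76073625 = 35.41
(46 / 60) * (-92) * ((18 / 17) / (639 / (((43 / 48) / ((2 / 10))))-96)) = -22747 / 14212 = -1.60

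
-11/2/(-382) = 11/764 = 0.01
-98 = -98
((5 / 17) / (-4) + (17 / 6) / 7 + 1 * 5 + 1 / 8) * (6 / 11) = 15583 / 5236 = 2.98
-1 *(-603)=603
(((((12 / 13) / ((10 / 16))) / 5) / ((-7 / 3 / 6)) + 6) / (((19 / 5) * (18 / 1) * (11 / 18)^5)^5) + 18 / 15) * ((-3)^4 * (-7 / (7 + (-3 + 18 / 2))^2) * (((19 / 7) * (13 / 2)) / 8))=-8.88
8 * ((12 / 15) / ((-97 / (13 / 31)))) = -416 / 15035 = -0.03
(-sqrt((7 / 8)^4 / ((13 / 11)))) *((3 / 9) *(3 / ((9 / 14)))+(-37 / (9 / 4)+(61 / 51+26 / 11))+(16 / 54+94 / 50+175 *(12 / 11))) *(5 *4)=-562083361 *sqrt(143) / 2625480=-2560.12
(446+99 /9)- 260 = 197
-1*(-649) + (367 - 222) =794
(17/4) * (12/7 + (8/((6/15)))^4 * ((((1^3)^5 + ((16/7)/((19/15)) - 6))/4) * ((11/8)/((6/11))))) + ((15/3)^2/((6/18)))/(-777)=-20216346991/14763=-1369392.87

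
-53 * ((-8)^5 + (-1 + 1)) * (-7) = -12156928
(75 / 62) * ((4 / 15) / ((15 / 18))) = 12 / 31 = 0.39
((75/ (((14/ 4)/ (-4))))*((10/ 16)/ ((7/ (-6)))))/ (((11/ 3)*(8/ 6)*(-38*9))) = -1125/ 40964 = -0.03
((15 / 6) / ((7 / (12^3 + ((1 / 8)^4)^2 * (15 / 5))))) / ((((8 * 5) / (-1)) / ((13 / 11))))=-376883380263 / 20669530112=-18.23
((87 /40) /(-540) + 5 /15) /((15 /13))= 30823 /108000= 0.29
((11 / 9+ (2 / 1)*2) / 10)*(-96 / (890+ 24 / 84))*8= -5264 / 11685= -0.45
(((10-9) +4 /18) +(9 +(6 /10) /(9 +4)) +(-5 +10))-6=5422 /585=9.27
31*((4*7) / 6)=434 / 3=144.67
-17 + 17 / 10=-153 / 10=-15.30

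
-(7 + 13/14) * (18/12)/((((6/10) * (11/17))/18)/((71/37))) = -1058.08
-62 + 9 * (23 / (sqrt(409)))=-62 + 207 * sqrt(409) / 409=-51.76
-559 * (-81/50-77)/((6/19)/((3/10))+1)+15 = 3213877/150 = 21425.85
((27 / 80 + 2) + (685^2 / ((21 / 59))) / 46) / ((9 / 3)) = 9553.67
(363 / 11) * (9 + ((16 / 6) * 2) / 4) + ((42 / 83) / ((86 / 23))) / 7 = 1217098 / 3569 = 341.02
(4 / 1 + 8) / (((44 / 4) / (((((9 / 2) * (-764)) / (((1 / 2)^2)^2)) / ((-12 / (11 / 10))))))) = 27504 / 5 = 5500.80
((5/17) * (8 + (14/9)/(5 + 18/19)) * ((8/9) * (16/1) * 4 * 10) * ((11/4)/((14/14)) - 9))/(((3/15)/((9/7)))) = -6721600000/121023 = -55539.86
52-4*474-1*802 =-2646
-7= -7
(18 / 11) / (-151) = -18 / 1661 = -0.01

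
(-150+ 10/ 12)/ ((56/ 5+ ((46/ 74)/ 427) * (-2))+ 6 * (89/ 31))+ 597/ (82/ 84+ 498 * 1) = -4.05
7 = 7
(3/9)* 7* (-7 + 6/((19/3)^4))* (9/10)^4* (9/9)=-13958149149/1303210000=-10.71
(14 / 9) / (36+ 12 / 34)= 119 / 2781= 0.04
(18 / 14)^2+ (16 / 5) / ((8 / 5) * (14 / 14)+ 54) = 11651 / 6811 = 1.71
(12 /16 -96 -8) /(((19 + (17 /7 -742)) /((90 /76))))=0.17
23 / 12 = 1.92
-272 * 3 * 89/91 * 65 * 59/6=-3570680/7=-510097.14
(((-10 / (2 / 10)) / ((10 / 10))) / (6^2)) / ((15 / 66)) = -55 / 9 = -6.11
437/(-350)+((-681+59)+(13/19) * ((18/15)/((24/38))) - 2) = -109191/175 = -623.95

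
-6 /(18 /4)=-4 /3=-1.33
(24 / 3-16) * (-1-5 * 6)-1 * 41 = 207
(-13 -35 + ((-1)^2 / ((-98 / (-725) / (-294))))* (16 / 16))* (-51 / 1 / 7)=113373 / 7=16196.14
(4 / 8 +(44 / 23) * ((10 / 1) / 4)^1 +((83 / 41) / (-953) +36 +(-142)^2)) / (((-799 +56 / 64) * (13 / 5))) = -9.74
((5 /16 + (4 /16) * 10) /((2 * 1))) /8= 45 /256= 0.18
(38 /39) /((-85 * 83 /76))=-2888 /275145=-0.01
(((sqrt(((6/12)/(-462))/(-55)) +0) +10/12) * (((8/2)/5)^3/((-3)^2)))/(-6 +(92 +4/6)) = 8 * sqrt(105)/28153125 +8/14625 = 0.00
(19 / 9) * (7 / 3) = 133 / 27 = 4.93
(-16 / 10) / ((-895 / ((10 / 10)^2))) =8 / 4475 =0.00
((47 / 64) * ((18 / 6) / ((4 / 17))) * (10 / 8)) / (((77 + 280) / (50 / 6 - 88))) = -56165 / 21504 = -2.61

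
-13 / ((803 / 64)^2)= -53248 / 644809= -0.08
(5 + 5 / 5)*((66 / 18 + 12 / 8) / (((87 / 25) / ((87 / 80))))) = 155 / 16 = 9.69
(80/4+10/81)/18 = 815/729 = 1.12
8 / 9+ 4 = 44 / 9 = 4.89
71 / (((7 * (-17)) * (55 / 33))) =-213 / 595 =-0.36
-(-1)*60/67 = 60/67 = 0.90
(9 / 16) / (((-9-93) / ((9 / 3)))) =-9 / 544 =-0.02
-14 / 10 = -7 / 5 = -1.40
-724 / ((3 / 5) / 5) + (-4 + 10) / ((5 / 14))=-90248 / 15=-6016.53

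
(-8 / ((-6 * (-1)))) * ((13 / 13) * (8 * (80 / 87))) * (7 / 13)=-17920 / 3393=-5.28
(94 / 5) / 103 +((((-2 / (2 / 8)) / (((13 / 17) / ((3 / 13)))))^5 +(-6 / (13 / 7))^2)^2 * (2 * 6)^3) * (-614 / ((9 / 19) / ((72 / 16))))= -505357804592732685404335731648800066 / 9787556344063611710982515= -51632684076.37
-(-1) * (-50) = -50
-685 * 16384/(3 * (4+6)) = -1122304/3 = -374101.33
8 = 8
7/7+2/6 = 4/3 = 1.33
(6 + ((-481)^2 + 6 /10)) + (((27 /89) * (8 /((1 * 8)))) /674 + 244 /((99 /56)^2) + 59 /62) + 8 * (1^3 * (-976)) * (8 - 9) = 10901401500069094 /45564015915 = 239254.62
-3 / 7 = -0.43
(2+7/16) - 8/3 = -11/48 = -0.23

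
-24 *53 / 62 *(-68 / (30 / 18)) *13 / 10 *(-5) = -843336 / 155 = -5440.88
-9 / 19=-0.47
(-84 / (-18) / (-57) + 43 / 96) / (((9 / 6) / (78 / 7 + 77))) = 1235851 / 57456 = 21.51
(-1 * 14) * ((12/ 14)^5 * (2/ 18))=-1728/ 2401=-0.72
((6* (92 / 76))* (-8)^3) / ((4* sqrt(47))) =-17664* sqrt(47) / 893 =-135.61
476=476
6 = 6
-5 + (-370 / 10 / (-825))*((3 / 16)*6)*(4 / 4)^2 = -4.95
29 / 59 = 0.49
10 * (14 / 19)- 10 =-50 / 19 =-2.63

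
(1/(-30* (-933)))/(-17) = -1/475830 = -0.00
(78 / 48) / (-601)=-13 / 4808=-0.00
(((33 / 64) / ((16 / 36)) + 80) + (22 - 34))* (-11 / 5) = -38951 / 256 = -152.15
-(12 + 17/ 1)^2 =-841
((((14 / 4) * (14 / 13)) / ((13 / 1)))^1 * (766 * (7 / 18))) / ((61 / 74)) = 9721306 / 92781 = 104.78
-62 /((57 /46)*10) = -1426 /285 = -5.00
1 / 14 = 0.07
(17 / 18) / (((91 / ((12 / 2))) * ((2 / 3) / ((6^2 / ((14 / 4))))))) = 612 / 637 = 0.96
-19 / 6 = -3.17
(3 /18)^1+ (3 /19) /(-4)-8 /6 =-275 /228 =-1.21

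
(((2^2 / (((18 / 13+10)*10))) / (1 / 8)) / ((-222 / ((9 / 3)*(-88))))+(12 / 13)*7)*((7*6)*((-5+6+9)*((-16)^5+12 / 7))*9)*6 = -2876268692903040 / 17797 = -161615367359.84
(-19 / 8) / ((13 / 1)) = -19 / 104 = -0.18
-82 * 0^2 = 0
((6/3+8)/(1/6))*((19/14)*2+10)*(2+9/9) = 16020/7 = 2288.57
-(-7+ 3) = 4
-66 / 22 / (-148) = 3 / 148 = 0.02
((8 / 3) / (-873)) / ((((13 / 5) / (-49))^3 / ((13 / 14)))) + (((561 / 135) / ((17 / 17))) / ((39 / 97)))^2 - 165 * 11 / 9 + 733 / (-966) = -7370418490811 / 96201500850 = -76.61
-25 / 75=-0.33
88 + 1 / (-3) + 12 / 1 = 299 / 3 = 99.67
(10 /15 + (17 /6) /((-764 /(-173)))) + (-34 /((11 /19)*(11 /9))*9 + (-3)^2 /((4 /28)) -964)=-246296337 /184888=-1332.14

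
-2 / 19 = -0.11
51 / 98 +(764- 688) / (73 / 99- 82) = -327057 / 788410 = -0.41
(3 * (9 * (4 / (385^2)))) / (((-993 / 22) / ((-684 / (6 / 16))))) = 0.03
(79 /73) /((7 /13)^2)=13351 /3577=3.73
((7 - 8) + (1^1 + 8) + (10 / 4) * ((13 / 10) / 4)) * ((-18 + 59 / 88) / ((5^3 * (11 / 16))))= -8601 / 4840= -1.78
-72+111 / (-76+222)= -10401 / 146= -71.24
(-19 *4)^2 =5776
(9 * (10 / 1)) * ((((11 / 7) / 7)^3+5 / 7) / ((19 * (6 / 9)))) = 11524410 / 2235331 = 5.16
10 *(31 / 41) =310 / 41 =7.56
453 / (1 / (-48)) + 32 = -21712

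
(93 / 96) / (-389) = -31 / 12448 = -0.00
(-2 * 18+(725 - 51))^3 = 259694072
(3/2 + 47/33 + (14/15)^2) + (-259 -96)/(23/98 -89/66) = 2875308637/8914950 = 322.53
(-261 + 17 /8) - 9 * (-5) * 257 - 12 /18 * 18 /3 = 90417 /8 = 11302.12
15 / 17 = 0.88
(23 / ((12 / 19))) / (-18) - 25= -5837 / 216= -27.02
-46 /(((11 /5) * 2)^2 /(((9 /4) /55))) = -1035 /10648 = -0.10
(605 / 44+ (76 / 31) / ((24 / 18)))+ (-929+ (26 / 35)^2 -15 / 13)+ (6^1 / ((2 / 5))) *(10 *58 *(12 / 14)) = 12920717937 / 1974700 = 6543.13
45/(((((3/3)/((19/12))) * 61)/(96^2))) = 656640/61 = 10764.59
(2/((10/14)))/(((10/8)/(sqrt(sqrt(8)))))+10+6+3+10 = 56 * 2^(3/4)/25+29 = 32.77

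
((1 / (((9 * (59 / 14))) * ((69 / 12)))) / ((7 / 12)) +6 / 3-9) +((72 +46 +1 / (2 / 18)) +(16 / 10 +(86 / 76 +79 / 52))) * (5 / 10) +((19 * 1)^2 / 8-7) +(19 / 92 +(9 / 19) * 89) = 1398930041 / 10055370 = 139.12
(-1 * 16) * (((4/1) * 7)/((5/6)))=-2688/5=-537.60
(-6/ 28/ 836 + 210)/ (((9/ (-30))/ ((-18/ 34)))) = 370.59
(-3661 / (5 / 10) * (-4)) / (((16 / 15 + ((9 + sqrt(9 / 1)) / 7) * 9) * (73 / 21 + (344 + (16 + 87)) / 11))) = 17759511 / 441227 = 40.25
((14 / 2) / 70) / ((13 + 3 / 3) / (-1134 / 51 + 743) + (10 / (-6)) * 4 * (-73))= 36759 / 178900940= 0.00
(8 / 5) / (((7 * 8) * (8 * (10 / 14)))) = 1 / 200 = 0.00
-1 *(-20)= 20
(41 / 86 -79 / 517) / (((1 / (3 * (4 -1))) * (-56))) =-129627 / 2489872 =-0.05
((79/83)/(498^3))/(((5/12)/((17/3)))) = 1343/12813746670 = 0.00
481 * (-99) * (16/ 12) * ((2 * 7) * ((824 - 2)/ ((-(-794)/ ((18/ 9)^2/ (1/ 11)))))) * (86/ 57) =-460806650304/ 7543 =-61090633.74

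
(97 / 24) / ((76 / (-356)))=-8633 / 456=-18.93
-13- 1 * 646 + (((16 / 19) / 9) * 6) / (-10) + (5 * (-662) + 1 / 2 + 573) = -1935467 / 570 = -3395.56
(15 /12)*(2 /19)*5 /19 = 25 /722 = 0.03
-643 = -643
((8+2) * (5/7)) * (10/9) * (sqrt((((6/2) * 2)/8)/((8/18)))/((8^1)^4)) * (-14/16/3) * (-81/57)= 375 * sqrt(3)/622592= 0.00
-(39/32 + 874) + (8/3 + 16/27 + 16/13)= -9780025/11232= -870.73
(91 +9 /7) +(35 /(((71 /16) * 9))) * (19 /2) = 450034 /4473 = 100.61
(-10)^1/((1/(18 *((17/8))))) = -765/2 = -382.50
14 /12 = 7 /6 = 1.17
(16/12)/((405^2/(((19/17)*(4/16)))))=19/8365275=0.00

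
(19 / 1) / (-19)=-1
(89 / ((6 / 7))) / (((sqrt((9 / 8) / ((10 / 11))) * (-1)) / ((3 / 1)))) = -1246 * sqrt(55) / 33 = -280.02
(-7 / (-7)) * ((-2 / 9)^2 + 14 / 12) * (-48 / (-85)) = 1576 / 2295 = 0.69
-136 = -136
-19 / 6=-3.17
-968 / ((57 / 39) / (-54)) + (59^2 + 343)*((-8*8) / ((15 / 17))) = -68856688 / 285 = -241602.41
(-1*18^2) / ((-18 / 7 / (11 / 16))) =693 / 8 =86.62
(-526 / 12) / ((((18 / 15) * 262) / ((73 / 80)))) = -0.13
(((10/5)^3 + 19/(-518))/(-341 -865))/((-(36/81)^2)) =37125/1110592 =0.03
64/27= 2.37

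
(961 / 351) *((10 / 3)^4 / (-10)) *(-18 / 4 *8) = 3844000 / 3159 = 1216.84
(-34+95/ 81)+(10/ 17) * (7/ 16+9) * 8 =15952/ 1377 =11.58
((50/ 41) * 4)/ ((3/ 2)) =400/ 123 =3.25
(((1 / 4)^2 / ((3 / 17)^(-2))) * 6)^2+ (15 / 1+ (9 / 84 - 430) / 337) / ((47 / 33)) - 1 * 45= -20958399619359 / 592654325312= -35.36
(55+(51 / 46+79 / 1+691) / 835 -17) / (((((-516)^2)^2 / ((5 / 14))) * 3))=1495051 / 22872961540445184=0.00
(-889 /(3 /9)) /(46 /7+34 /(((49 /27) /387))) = -130683 /355588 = -0.37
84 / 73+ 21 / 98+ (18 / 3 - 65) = -58903 / 1022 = -57.64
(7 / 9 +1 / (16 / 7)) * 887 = 155225 / 144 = 1077.95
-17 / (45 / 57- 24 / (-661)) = -20.59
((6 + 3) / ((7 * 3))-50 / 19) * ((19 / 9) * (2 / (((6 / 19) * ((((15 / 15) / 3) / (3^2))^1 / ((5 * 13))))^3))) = -44704733682375 / 28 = -1596597631513.39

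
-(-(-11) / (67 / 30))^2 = -108900 / 4489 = -24.26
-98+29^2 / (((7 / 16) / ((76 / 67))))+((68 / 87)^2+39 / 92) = 680456874443 / 326587212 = 2083.54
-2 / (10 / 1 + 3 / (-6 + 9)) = -2 / 11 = -0.18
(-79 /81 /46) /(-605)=79 /2254230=0.00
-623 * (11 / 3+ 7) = -19936 / 3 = -6645.33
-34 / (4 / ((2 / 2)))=-17 / 2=-8.50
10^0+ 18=19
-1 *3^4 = -81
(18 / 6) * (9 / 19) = 27 / 19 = 1.42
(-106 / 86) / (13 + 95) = -53 / 4644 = -0.01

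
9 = 9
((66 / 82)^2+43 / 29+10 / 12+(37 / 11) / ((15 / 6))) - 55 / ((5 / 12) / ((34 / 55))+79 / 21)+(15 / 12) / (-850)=-911634375847 / 112674538680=-8.09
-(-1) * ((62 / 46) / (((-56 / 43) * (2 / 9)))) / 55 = -0.08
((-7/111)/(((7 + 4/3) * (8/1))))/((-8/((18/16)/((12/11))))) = 231/1894400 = 0.00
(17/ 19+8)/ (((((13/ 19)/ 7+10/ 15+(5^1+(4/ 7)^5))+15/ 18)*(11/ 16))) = 90892256/ 46779337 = 1.94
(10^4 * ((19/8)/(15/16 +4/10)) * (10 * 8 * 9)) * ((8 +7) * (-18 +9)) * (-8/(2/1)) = 738720000000/107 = 6903925233.64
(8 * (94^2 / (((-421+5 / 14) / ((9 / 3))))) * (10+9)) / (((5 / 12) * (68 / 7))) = -394863168 / 166855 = -2366.50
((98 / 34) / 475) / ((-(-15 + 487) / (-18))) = 441 / 1905700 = 0.00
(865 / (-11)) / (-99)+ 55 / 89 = 136880 / 96921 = 1.41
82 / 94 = 41 / 47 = 0.87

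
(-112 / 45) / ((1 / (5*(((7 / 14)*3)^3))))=-42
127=127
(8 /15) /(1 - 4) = -8 /45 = -0.18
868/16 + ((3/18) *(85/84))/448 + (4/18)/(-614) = 3760510319/69318144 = 54.25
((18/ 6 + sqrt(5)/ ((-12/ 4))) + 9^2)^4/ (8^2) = (252 - sqrt(5))^4/ 5184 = 750678.36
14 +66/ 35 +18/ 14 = 601/ 35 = 17.17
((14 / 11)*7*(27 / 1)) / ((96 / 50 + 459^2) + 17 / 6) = 396900 / 347631493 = 0.00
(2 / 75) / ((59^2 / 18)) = 12 / 87025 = 0.00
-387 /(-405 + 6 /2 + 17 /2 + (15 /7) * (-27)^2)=-5418 /16361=-0.33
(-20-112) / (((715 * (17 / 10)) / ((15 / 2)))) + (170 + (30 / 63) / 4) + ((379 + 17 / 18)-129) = 5851127 / 13923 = 420.25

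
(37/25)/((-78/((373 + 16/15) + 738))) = -21.10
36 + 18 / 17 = 630 / 17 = 37.06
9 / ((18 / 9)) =9 / 2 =4.50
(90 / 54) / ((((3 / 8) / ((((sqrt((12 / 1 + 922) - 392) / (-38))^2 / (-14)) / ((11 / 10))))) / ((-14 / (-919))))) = -54200 / 32844141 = -0.00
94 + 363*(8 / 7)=3562 / 7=508.86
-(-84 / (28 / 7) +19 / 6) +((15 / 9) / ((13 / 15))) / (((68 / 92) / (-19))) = -41903 / 1326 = -31.60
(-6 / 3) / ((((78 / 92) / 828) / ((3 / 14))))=-38088 / 91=-418.55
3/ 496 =0.01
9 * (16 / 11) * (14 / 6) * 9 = 3024 / 11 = 274.91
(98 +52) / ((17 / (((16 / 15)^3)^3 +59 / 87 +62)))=143740155431938 / 252701015625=568.82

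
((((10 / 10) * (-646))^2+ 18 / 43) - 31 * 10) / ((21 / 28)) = 23908368 / 43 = 556008.56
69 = 69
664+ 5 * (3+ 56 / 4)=749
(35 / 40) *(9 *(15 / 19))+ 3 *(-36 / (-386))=190593 / 29336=6.50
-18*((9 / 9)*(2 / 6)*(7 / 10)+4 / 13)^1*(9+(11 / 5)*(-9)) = 34182 / 325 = 105.18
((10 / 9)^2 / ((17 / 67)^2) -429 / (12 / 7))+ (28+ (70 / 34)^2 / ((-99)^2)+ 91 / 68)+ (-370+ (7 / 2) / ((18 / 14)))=-1611722284 / 2832489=-569.01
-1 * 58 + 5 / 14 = -807 / 14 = -57.64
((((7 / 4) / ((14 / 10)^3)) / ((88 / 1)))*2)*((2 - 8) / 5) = -75 / 4312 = -0.02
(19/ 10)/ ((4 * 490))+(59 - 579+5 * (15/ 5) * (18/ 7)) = -9435981/ 19600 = -481.43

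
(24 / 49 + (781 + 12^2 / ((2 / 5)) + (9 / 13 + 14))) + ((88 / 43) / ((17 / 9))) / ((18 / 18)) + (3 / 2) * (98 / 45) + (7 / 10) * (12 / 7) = 8114356829 / 6984705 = 1161.73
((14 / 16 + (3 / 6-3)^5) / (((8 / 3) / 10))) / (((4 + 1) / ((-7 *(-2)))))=-1016.20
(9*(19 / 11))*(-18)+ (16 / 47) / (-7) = -1012838 / 3619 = -279.87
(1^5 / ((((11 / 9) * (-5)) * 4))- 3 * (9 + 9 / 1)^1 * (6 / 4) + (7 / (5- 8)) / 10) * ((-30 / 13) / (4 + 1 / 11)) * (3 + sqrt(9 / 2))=53641 * sqrt(2) / 780 + 53641 / 390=234.80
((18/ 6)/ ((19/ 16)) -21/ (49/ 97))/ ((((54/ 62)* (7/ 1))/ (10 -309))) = 1914.86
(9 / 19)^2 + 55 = 19936 / 361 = 55.22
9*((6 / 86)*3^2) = 5.65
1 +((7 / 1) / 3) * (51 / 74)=2.61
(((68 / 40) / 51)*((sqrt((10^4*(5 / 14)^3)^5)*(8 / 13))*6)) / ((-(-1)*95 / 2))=1953125000000*sqrt(70) / 1423905847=11476.19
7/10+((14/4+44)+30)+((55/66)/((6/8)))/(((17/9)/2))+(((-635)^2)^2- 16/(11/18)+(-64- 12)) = 152022024563052/935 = 162590400602.19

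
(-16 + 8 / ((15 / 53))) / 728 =23 / 1365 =0.02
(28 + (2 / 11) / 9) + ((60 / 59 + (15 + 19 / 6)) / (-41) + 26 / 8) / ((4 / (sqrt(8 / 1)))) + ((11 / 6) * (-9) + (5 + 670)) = 80759 * sqrt(2) / 58056 + 135931 / 198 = 688.49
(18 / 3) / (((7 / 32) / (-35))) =-960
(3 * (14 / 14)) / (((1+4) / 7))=21 / 5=4.20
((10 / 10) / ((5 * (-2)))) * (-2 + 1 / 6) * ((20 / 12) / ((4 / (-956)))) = -2629 / 36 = -73.03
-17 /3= -5.67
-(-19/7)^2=-361/49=-7.37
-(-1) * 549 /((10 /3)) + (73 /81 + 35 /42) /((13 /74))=1838261 /10530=174.57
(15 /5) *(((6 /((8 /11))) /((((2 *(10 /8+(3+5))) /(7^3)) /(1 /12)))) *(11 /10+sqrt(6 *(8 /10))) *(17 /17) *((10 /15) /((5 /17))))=705551 /7400+64141 *sqrt(30) /1850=285.24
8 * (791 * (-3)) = -18984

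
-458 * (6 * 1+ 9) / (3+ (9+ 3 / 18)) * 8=-329760 / 73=-4517.26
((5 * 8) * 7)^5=1721036800000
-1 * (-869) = 869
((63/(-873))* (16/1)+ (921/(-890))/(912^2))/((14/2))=-27636110419/167543738880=-0.16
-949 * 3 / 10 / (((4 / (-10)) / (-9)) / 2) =-25623 / 2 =-12811.50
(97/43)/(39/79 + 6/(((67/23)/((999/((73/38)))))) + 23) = 37479733/18186395060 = 0.00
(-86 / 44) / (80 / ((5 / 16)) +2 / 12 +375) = -129 / 41657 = -0.00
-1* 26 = -26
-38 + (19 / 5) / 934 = -177441 / 4670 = -38.00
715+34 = 749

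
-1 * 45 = -45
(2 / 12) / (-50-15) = -0.00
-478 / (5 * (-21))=478 / 105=4.55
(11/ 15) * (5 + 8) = 143/ 15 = 9.53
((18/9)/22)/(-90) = -1/990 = -0.00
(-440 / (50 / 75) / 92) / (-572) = 15 / 1196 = 0.01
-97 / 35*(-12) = 1164 / 35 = 33.26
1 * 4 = 4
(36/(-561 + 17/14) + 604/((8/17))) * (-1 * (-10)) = 12834.36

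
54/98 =27/49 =0.55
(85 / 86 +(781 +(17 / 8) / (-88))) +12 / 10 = 118539737 / 151360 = 783.16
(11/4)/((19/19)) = 11/4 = 2.75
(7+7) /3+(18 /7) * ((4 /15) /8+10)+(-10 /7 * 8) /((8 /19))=349 /105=3.32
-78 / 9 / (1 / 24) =-208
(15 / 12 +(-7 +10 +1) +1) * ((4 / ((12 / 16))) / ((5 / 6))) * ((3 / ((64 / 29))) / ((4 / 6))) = 81.56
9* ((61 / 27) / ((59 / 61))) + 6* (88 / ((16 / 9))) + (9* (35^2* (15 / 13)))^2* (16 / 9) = 8605793763010 / 29913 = 287694105.00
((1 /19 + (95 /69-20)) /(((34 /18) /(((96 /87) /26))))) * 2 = -2337216 /2800733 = -0.83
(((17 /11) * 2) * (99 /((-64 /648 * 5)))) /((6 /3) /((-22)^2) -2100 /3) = 1499553 /1693990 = 0.89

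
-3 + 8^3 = 509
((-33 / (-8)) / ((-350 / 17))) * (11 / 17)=-363 / 2800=-0.13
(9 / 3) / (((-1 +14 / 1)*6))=1 / 26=0.04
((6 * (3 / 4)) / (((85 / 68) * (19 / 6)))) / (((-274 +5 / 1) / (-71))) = 0.30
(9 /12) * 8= 6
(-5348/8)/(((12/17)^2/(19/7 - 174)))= 66183601/288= 229804.17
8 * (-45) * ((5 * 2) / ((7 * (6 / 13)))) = -7800 / 7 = -1114.29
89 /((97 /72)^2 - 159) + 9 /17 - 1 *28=-388376941 /13852399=-28.04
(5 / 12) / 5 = 1 / 12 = 0.08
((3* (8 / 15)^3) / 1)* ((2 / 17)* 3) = 1024 / 6375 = 0.16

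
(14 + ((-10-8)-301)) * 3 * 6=-5490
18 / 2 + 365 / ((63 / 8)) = 3487 / 63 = 55.35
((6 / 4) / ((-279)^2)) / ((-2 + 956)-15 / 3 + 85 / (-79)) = 79 / 3886134084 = 0.00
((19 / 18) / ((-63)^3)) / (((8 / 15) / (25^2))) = -0.00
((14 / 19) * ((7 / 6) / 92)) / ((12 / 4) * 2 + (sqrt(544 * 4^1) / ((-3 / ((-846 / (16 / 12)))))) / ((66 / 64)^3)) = -781258401 / 1127731535148324760 + 25110880256 * sqrt(34) / 140966441893540595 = 0.00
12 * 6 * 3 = 216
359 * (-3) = -1077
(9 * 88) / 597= 264 / 199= 1.33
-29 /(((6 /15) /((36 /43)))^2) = -234900 /1849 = -127.04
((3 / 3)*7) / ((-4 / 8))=-14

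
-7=-7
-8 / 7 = -1.14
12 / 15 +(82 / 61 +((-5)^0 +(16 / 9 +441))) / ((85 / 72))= 1959124 / 5185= 377.84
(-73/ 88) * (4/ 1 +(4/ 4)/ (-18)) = -3.27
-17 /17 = -1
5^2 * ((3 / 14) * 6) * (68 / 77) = 28.39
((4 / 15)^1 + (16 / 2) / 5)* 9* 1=84 / 5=16.80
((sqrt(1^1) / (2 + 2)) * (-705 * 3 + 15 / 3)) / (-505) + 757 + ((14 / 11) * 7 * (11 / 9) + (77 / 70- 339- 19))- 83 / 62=115729669 / 281790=410.69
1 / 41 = 0.02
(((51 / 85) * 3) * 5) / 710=9 / 710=0.01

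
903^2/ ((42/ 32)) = 621264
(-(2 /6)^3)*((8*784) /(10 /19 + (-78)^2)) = -59584 /1560681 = -0.04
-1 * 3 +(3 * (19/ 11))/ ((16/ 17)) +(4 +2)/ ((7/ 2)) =5199/ 1232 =4.22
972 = 972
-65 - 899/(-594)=-37711/594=-63.49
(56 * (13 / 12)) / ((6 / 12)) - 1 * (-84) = 616 / 3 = 205.33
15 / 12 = 5 / 4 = 1.25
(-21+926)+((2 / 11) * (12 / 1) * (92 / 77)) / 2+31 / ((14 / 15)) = 1591543 / 1694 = 939.52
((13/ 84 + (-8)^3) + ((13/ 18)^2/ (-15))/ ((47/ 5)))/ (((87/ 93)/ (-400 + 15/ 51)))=957751019735/ 4379319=218698.62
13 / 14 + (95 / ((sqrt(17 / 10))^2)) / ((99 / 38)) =22.38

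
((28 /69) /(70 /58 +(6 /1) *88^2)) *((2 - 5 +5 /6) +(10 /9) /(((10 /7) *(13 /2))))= -194474 /10878294843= -0.00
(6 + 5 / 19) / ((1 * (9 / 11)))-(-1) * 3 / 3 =1480 / 171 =8.65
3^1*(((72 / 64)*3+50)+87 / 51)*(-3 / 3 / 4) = -22473 / 544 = -41.31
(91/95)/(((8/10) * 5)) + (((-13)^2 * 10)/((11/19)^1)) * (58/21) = 707725421/87780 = 8062.49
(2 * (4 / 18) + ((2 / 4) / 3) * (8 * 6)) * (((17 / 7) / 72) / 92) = 323 / 104328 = 0.00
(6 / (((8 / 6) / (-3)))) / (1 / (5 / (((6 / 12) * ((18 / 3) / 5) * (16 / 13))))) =-2925 / 32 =-91.41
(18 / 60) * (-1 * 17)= -51 / 10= -5.10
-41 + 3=-38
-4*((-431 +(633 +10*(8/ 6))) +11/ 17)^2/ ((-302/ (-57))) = -4610548550/ 130917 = -35217.34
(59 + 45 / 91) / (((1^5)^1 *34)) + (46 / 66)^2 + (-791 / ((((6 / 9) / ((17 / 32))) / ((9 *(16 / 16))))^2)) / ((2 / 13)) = -3649721525666897 / 13800923136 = -264454.88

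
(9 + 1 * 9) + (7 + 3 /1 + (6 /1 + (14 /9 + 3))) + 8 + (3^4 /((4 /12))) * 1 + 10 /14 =290.27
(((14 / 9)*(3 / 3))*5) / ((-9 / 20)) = -1400 / 81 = -17.28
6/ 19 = 0.32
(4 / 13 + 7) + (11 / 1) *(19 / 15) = 4142 / 195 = 21.24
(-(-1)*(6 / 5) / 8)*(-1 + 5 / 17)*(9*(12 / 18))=-54 / 85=-0.64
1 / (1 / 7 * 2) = 3.50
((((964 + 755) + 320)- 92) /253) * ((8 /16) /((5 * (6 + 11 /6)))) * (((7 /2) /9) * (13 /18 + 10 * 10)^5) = 8089823977850981009 /20426230080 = 396050761.50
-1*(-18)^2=-324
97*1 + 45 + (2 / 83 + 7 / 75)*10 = 178252 / 1245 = 143.17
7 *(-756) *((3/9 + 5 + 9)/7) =-10836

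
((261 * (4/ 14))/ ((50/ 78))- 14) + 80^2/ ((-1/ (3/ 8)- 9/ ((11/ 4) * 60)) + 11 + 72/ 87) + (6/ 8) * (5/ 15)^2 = 36840951877/ 45752700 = 805.22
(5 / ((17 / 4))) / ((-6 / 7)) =-1.37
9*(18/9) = 18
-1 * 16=-16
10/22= 5/11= 0.45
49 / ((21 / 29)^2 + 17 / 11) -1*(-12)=683075 / 19148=35.67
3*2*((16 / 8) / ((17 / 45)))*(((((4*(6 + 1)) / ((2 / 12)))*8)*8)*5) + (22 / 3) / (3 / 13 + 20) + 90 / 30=22905030701 / 13413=1707673.95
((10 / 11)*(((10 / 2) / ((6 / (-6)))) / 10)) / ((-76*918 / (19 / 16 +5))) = 5 / 124032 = 0.00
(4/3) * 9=12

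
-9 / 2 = -4.50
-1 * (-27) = 27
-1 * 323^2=-104329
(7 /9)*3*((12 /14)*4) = 8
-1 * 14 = -14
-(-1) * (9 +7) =16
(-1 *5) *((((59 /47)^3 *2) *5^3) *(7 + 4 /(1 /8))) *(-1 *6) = 60073357500 /103823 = 578613.19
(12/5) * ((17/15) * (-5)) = -68/5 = -13.60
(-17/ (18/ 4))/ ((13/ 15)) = -170/ 39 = -4.36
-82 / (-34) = 41 / 17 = 2.41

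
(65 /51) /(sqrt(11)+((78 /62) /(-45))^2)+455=1012987096875 * sqrt(11) /8742857381338+3977999316764915 /8742857381338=455.38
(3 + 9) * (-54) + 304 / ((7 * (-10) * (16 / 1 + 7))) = -521792 / 805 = -648.19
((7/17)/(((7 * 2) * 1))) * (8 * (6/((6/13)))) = 3.06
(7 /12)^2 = 49 /144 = 0.34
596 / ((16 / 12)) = 447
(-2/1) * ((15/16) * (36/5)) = -27/2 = -13.50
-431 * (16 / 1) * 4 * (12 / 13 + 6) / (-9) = 275840 / 13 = 21218.46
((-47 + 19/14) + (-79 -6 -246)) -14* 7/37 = -196473/518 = -379.29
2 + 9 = 11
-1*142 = -142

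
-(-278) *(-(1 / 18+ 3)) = -7645 / 9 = -849.44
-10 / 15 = -2 / 3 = -0.67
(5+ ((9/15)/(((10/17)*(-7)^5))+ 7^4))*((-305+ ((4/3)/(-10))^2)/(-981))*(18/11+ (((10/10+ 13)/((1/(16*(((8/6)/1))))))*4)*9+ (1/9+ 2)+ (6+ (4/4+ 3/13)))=2773260294600015209/344474471250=8050699.04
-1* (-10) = 10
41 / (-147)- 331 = -48698 / 147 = -331.28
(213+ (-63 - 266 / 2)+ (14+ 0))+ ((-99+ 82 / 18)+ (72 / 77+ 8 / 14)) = -42923 / 693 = -61.94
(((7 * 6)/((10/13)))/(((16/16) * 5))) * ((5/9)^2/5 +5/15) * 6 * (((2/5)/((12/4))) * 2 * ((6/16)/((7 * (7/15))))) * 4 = 1664/525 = 3.17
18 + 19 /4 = 91 /4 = 22.75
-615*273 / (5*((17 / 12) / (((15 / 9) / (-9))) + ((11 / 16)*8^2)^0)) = 95940 / 19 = 5049.47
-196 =-196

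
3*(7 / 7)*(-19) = -57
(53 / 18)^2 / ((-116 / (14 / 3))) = -19663 / 56376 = -0.35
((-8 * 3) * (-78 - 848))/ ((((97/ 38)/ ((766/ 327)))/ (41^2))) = 362477499584/ 10573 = 34283315.95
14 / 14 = 1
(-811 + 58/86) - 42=-36650/43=-852.33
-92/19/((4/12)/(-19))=276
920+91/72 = 66331/72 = 921.26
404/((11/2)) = 808/11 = 73.45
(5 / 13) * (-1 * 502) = -2510 / 13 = -193.08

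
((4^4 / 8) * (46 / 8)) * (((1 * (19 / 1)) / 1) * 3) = 10488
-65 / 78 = -5 / 6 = -0.83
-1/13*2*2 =-4/13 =-0.31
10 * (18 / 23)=7.83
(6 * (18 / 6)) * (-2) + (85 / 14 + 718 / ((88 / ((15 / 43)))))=-358679 / 13244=-27.08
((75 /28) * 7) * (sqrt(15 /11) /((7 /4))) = 75 * sqrt(165) /77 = 12.51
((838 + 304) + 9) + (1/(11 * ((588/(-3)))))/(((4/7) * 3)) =4254095/3696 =1151.00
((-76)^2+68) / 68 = 1461 / 17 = 85.94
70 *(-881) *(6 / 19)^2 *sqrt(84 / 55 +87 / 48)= -111006 *sqrt(161645) / 3971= -11239.00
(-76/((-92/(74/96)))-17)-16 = -35729/1104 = -32.36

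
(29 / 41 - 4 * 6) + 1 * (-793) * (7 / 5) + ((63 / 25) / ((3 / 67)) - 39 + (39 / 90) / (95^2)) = -12390797407 / 11100750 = -1116.21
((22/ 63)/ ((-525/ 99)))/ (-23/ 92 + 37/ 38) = -1672/ 18375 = -0.09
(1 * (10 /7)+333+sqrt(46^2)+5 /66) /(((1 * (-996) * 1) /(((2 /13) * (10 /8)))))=-878965 /11963952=-0.07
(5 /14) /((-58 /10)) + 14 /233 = -141 /94598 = -0.00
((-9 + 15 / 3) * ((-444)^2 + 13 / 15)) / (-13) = 11828212 / 195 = 60657.50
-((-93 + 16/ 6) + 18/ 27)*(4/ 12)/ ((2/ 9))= 269/ 2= 134.50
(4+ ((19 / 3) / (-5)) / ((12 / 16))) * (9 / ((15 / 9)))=12.48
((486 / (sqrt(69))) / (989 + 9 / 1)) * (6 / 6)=0.06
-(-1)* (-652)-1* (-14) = -638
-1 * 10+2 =-8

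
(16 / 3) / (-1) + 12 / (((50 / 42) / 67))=670.03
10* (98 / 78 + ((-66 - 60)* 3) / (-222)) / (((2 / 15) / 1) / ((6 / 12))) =53375 / 481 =110.97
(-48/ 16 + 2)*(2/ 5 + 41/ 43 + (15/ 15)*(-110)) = 23359/ 215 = 108.65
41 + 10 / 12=251 / 6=41.83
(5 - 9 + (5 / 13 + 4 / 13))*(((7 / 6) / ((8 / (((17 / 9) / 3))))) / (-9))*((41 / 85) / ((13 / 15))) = 0.02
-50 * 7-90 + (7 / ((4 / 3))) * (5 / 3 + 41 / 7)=-801 / 2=-400.50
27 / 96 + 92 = 92.28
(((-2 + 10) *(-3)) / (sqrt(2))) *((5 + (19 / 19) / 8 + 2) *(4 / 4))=-171 *sqrt(2) / 2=-120.92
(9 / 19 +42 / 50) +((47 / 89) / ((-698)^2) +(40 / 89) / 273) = 7395922617637 / 5622857904300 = 1.32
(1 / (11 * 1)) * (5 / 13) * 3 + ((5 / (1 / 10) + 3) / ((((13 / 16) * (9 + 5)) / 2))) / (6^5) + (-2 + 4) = 1024585 / 486486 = 2.11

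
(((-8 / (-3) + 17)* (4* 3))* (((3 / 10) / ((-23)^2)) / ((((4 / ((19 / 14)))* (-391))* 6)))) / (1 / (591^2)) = -6.76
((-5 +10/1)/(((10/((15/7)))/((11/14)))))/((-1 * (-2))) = 0.42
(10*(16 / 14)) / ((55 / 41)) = 656 / 77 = 8.52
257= 257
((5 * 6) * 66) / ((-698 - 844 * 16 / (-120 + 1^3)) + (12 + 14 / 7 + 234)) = -117810 / 20023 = -5.88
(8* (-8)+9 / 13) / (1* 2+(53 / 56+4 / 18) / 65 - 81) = 2073960 / 2587451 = 0.80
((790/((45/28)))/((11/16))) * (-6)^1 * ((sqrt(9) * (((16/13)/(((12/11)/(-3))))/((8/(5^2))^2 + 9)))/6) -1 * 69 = 161650901/221871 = 728.58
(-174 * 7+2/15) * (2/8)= -304.47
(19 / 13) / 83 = 19 / 1079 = 0.02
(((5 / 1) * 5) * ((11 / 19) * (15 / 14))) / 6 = 1375 / 532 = 2.58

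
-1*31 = -31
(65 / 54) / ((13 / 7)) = 35 / 54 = 0.65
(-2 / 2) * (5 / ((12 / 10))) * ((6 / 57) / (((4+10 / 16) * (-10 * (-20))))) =-1 / 2109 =-0.00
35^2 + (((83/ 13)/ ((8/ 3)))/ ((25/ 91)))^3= 15095319407/ 8000000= 1886.91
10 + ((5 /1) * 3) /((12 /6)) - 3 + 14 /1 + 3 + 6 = 75 /2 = 37.50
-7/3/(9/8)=-56/27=-2.07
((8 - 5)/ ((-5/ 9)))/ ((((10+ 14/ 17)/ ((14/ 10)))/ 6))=-9639/ 2300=-4.19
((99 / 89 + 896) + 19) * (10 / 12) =67945 / 89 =763.43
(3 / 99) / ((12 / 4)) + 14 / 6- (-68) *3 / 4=53.34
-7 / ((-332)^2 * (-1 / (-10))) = -35 / 55112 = -0.00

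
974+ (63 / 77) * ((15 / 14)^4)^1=412044649 / 422576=975.08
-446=-446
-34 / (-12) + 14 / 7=29 / 6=4.83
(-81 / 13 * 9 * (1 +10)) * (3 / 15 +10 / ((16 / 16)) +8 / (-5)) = -344817 / 65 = -5304.88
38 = 38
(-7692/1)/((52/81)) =-155763/13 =-11981.77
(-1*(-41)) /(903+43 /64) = 2624 /57835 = 0.05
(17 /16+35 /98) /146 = 159 /16352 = 0.01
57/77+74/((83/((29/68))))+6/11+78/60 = 146473/49385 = 2.97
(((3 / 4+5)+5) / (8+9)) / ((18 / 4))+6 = 1879 / 306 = 6.14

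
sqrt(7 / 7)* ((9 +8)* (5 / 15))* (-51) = -289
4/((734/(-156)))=-312/367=-0.85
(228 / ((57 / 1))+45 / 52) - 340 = -17427 / 52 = -335.13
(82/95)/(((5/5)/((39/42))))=533/665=0.80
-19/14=-1.36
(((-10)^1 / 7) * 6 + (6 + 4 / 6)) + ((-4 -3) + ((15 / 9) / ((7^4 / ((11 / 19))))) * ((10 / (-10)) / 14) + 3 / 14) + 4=-1497833 / 319333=-4.69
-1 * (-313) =313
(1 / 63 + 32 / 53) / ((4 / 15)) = 10345 / 4452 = 2.32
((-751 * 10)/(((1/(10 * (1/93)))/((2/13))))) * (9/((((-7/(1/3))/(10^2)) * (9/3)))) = 15020000/8463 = 1774.78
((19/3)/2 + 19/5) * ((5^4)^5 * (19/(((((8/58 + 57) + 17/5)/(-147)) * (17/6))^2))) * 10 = 294749736785888671875/3179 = 92717752999650415.81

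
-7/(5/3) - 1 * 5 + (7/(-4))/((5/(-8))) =-32/5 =-6.40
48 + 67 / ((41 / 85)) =7663 / 41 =186.90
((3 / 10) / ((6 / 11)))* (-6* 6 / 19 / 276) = -33 / 8740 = -0.00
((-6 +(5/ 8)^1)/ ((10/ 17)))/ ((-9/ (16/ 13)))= 731/ 585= 1.25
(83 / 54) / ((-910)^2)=83 / 44717400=0.00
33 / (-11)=-3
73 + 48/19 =75.53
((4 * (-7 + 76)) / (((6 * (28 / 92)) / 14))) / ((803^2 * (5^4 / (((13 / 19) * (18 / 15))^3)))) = 1004152032 / 345526947734375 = 0.00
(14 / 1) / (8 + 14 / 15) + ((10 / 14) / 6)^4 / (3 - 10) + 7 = 12502752653 / 1459385424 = 8.57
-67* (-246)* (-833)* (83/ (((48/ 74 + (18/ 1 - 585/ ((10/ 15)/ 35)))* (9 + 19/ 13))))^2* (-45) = 643609330743561/ 15591668951720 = 41.28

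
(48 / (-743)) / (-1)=48 / 743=0.06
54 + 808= 862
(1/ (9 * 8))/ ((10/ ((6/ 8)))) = 0.00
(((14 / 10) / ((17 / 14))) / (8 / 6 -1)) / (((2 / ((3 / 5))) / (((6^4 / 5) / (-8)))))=-71442 / 2125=-33.62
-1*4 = -4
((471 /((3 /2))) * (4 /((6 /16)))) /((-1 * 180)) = -2512 /135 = -18.61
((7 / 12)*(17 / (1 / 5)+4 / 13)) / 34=7763 / 5304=1.46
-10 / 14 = -5 / 7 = -0.71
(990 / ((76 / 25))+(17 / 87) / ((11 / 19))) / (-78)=-11855149 / 2836548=-4.18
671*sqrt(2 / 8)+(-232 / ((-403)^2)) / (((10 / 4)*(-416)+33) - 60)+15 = 121476572967 / 346580806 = 350.50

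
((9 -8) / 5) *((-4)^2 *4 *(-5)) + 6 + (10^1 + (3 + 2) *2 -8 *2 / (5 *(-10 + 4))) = -562 / 15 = -37.47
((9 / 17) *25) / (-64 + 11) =-225 / 901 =-0.25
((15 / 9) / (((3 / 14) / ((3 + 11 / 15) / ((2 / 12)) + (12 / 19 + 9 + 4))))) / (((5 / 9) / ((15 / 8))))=71883 / 76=945.83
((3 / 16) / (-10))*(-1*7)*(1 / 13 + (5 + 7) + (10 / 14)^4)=577623 / 356720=1.62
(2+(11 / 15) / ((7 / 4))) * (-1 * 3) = -254 / 35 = -7.26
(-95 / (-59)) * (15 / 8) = 1425 / 472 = 3.02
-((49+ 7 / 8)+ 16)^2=-277729 / 64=-4339.52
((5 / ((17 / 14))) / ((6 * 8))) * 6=35 / 68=0.51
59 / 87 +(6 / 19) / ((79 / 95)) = 7271 / 6873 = 1.06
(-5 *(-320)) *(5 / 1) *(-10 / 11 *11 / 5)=-16000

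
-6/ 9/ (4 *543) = -1/ 3258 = -0.00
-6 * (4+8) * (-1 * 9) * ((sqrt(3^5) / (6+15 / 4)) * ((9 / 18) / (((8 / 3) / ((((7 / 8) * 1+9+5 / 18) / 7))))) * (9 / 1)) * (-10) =-2664495 * sqrt(3) / 182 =-25357.37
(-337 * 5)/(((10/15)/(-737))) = 1862767.50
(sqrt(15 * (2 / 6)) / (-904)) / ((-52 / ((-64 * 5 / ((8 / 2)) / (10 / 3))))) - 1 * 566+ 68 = -498 - 3 * sqrt(5) / 5876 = -498.00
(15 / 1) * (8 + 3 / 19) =2325 / 19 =122.37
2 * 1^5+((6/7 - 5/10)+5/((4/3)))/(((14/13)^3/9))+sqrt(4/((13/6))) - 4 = 28.95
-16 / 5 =-3.20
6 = 6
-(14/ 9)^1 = -14/ 9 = -1.56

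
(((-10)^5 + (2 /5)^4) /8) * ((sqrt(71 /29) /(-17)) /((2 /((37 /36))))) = 48177071 * sqrt(2059) /3697500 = 591.24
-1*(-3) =3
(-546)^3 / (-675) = 6028568 / 25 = 241142.72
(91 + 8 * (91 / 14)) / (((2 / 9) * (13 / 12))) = 594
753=753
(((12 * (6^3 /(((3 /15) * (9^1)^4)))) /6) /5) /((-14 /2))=-16 /1701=-0.01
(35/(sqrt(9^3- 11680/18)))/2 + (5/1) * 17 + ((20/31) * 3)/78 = 15 * sqrt(721)/206 + 34265/403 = 86.98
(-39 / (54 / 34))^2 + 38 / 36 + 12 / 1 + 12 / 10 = 499957 / 810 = 617.23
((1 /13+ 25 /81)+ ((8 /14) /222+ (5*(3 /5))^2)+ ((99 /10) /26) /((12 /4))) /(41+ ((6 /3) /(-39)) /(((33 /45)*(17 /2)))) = 9705353669 /41811566580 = 0.23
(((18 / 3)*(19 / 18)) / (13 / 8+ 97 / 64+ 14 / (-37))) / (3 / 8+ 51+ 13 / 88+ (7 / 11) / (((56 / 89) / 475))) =3959296 / 918533007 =0.00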